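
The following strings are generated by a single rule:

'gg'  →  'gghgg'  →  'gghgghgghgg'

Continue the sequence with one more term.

gghgghgghgghgghgghgghgg

Every step duplicates the string with 'h' between the halves.
One more doubling of gghgghgghgg gives the answer.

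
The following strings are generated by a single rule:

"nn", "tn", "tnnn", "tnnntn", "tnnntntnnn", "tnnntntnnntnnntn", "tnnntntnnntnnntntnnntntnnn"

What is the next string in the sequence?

From term 3 onward, concatenate the last term with the second-to-last: tn·nn = tnnn, tnnn·tn = tnnntn, …
So term 8 is tnnntntnnntnnntntnnntntnnn·tnnntntnnntnnntn.

tnnntntnnntnnntntnnntntnnntnnntntnnntnnntn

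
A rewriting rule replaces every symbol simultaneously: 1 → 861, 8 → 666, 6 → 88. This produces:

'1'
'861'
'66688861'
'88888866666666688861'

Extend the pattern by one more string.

φ(88888866666666688861) expands symbol-by-symbol to 666 666 666 666 666 666 88 88 88 88 88 88 88 88 88 666 666 666 88 861; joining the 20 pieces gives the next term.

66666666666666666688888888888888888866666666688861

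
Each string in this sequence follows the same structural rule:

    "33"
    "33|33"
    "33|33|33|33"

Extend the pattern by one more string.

Every step duplicates the string with '|' between the halves.
So the next term is two copies of 33|33|33|33 with '|' between the halves.

33|33|33|33|33|33|33|33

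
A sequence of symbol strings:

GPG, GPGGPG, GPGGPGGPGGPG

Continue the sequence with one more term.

GPGGPGGPGGPGGPGGPGGPGGPG

Each string is two copies of the previous one concatenated.
So the next term is two copies of GPGGPGGPGGPG.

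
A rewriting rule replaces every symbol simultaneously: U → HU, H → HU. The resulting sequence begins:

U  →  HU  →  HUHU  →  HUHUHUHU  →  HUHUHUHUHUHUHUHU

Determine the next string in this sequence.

Rewriting the 16 symbols of HUHUHUHUHUHUHUHU one by one yields HU HU HU HU HU HU HU HU HU HU HU HU HU HU HU HU; concatenated:

HUHUHUHUHUHUHUHUHUHUHUHUHUHUHUHU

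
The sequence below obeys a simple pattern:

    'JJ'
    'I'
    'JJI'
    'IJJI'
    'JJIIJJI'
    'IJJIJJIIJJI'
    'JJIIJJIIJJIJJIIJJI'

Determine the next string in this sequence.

IJJIJJIIJJIJJIIJJIIJJIJJIIJJI

From term 3 onward, concatenate the second-to-last term with the last: JJ·I = JJI, I·JJI = IJJI, …
Continuing: IJJIJJIIJJI · JJIIJJIIJJIJJIIJJI gives term 8.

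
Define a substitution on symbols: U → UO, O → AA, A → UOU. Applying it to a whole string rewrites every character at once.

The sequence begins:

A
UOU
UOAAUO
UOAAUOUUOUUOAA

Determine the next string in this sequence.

UOAAUOUUOUUOAAUOUOAAUOUOAAUOUUOU

φ(UOAAUOUUOUUOAA) expands symbol-by-symbol to UO AA UOU UOU UO AA UO UO AA UO UO AA UOU UOU; joining the 14 pieces gives the next term.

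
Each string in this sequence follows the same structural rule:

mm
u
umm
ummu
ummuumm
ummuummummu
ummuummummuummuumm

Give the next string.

This is a Fibonacci-style word recurrence s(k) = s(k−1)·s(k−2): e.g. u·mm = umm.
The next term joins ummuummummuummuumm and ummuummummu.

ummuummummuummuummummuummummu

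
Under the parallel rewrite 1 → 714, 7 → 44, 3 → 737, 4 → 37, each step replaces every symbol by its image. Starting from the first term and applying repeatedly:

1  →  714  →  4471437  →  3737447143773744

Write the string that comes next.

7374473744373744714377374444737443737

Applying the rule to each of the 16 symbols of 3737447143773744 gives the pieces 737 44 737 44 37 37 44 714 37 737 44 44 737 44 37 37, which concatenate to the answer.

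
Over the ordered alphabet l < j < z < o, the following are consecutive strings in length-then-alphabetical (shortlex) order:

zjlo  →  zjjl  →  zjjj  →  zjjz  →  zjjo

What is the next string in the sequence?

The successor of zjjo increments the rightmost position that isn't already o and resets every position after it to l.

zjzl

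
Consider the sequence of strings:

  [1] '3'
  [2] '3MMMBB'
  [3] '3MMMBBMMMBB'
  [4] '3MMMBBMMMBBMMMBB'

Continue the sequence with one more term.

Every step adds MMMBB to the end: s(k+1) = s(k)·MMMBB.
One more step from 3MMMBBMMMBBMMMBB gives the answer.

3MMMBBMMMBBMMMBBMMMBB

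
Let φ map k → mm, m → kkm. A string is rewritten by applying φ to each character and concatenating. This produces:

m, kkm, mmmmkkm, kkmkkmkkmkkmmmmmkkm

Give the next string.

mmmmkkmmmmmkkmmmmmkkmmmmmkkmkkmkkmkkmkkmmmmmkkm

Applying the rule to each of the 19 symbols of kkmkkmkkmkkmmmmmkkm gives the pieces mm mm kkm mm mm kkm mm mm kkm mm mm kkm kkm kkm kkm kkm mm mm kkm, which concatenate to the answer.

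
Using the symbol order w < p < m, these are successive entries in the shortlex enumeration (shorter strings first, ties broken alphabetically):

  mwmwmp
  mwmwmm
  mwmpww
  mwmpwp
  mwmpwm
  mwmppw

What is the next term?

Find the rightmost character of mwmppw below m, bump it to the next letter, and reset everything to its right to w.

mwmppp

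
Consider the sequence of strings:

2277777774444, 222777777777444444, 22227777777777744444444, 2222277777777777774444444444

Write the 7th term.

2222222277777777777777777774444444444444444

Each string has the form 2^{n} 7^{2n+3} 4^{2n}, where the shown terms are n = 2, 3, 4, 5.
For term 7, n = 8, so the run lengths are 8, 19, 16.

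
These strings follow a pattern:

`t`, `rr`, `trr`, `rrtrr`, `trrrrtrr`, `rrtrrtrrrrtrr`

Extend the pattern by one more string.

trrrrtrrrrtrrtrrrrtrr

This is a Fibonacci-style word recurrence s(k) = s(k−2)·s(k−1): e.g. t·rr = trr.
So term 7 is trrrrtrr·rrtrrtrrrrtrr.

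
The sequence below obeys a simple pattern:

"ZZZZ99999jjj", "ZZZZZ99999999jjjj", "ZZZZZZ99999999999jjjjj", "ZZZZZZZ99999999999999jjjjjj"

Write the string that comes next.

Term n consists of n+2 Z's, followed by 3n-1 9's, followed by n+1 j's, where the shown terms are n = 2, 3, 4, 5.
For the next term, n = 6, so the run lengths are 8, 17, 7.

ZZZZZZZZ99999999999999999jjjjjjj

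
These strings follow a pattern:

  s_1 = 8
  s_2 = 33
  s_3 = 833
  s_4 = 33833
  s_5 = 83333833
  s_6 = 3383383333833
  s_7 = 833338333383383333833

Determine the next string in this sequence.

This is a Fibonacci-style word recurrence s(k) = s(k−2)·s(k−1): e.g. 8·33 = 833.
So term 8 is 3383383333833·833338333383383333833.

3383383333833833338333383383333833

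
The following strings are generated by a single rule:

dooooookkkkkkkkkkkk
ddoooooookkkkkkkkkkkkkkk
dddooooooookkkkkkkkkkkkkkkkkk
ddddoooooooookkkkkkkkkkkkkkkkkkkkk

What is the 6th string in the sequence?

Reading off run lengths: d runs 1, 2, 3, 4; o runs 6, 7, 8, 9; k runs 12, 15, 18, 21 — each is linear in n, where the shown terms are n = 3, 4, 5, 6.
Setting n = 8 gives 6, 11, 27 characters in each block.

ddddddoooooooooookkkkkkkkkkkkkkkkkkkkkkkkkkk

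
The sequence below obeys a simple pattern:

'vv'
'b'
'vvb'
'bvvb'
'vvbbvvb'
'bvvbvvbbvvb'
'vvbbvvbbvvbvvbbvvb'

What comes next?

bvvbvvbbvvbvvbbvvbbvvbvvbbvvb

Each term (from the third on) is the two preceding terms concatenated in order: term 3 = vv·b = vvb.
Continuing: bvvbvvbbvvb · vvbbvvbbvvbvvbbvvb gives term 8.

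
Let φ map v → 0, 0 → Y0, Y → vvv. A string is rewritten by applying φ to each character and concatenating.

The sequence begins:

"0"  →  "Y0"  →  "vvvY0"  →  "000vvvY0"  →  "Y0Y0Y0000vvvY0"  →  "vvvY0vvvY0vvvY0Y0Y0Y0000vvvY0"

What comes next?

Rewriting the 29 symbols of vvvY0vvvY0vvvY0Y0Y0Y0000vvvY0 one by one yields 0 0 0 vvv Y0 0 0 0 vvv Y0 0 0 0 vvv Y0 vvv Y0 vvv Y0 vvv Y0 Y0 Y0 Y0 0 0 0 vvv Y0; concatenated:

000vvvY0000vvvY0000vvvY0vvvY0vvvY0vvvY0Y0Y0Y0000vvvY0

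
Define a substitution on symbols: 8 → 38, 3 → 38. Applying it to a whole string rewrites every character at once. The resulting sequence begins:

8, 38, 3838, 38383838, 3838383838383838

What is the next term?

38383838383838383838383838383838

Replace each of the 16 characters of 3838383838383838 in place — 38 38 38 38 38 38 38 38 38 38 38 38 38 38 38 38 — and concatenate.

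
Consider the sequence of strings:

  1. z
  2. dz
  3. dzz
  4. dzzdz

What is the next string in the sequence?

This is a Fibonacci-style word recurrence s(k) = s(k−1)·s(k−2): e.g. dz·z = dzz.
Continuing: dzzdz · dzz gives term 5.

dzzdzdzz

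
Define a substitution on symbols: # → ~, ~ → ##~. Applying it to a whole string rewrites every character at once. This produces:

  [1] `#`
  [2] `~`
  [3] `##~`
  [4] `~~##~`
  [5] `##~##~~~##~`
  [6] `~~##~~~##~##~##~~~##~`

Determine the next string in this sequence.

φ(~~##~~~##~##~##~~~##~) expands symbol-by-symbol to ##~ ##~ ~ ~ ##~ ##~ ##~ ~ ~ ##~ ~ ~ ##~ ~ ~ ##~ ##~ ##~ ~ ~ ##~; joining the 21 pieces gives the next term.

##~##~~~##~##~##~~~##~~~##~~~##~##~##~~~##~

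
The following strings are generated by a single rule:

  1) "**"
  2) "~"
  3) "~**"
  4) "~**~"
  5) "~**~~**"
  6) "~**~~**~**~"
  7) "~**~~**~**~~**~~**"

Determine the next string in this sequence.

From term 3 onward, concatenate the last term with the second-to-last: ~·** = ~**, ~**·~ = ~**~, …
So term 8 is ~**~~**~**~~**~~**·~**~~**~**~.

~**~~**~**~~**~~**~**~~**~**~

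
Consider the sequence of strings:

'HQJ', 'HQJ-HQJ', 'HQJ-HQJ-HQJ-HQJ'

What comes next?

Each string is two copies of the previous one joined by '-'.
Doubling HQJ-HQJ-HQJ-HQJ with '-' between the halves:

HQJ-HQJ-HQJ-HQJ-HQJ-HQJ-HQJ-HQJ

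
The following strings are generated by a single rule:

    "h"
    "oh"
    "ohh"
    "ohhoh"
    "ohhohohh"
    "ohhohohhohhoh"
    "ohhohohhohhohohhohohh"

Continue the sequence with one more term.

Each term (from the third on) is the previous term followed by the one before it: term 3 = oh·h = ohh.
Continuing: ohhohohhohhohohhohohh · ohhohohhohhoh gives term 8.

ohhohohhohhohohhohohhohhohohhohhoh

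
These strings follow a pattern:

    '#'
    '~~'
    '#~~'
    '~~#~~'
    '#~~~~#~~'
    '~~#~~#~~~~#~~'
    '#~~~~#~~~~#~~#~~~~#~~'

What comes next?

Each term (from the third on) is the two preceding terms concatenated in order: term 3 = #·~~ = #~~.
So term 8 is ~~#~~#~~~~#~~·#~~~~#~~~~#~~#~~~~#~~.

~~#~~#~~~~#~~#~~~~#~~~~#~~#~~~~#~~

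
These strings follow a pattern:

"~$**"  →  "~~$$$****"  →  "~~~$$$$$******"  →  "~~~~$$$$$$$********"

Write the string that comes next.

Reading off run lengths: ~ runs 1, 2, 3, 4; $ runs 1, 3, 5, 7; * runs 2, 4, 6, 8 — each is linear in n (n = 1, 2, …).
For the next term, n = 5, so the run lengths are 5, 9, 10.

~~~~~$$$$$$$$$**********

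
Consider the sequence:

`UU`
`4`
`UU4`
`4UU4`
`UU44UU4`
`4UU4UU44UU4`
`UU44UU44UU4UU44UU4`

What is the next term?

Each term (from the third on) is the two preceding terms concatenated in order: term 3 = UU·4 = UU4.
So term 8 is 4UU4UU44UU4·UU44UU44UU4UU44UU4.

4UU4UU44UU4UU44UU44UU4UU44UU4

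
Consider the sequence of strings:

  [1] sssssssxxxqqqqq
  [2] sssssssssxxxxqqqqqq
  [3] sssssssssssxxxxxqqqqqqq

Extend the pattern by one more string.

Term n consists of 2n+1 s's, followed by n x's, followed by n+2 q's, where the shown terms are n = 3, 4, 5.
At n = 6 the blocks have lengths 13, 6, 8.

sssssssssssssxxxxxxqqqqqqqq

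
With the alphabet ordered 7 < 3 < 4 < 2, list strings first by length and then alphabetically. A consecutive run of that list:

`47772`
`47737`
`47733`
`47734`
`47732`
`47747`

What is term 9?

Continuing the enumeration 3 steps past 47747: 47747 → 47743 → 47744 → (answer).

47742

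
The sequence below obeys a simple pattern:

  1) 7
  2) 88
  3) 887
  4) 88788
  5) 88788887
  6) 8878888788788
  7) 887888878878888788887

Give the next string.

Each term (from the third on) is the previous term followed by the one before it: term 3 = 88·7 = 887.
So term 8 is 887888878878888788887·8878888788788.

8878888788788887888878878888788788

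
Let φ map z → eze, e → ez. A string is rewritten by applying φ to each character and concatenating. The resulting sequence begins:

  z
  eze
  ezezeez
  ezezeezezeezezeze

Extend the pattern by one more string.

Replace each of the 17 characters of ezezeezezeezezeze in place — ez eze ez eze ez ez eze ez eze ez ez eze ez eze ez eze ez — and concatenate.

ezezeezezeezezezeezezeezezezeezezeezezeez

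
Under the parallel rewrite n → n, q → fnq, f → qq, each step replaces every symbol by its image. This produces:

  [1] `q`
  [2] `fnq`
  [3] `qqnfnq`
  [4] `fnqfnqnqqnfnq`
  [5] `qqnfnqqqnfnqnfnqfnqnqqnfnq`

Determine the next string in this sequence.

fnqfnqnqqnfnqfnqfnqnqqnfnqnqqnfnqqqnfnqnfnqfnqnqqnfnq

Replace each of the 26 characters of qqnfnqqqnfnqnfnqfnqnqqnfnq in place — fnq fnq n qq n fnq fnq fnq n qq n fnq n qq n fnq qq n fnq n fnq fnq n qq n fnq — and concatenate.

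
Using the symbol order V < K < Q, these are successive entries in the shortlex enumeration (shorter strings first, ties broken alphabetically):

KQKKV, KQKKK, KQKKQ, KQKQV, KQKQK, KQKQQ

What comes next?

Treat KQKQQ as a base-3 numeral over the given alphabet and add one, carrying through any trailing Q's.

KQQVV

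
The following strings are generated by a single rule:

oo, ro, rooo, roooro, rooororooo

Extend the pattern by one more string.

rooororoooroooro

From term 3 onward, concatenate the last term with the second-to-last: ro·oo = rooo, rooo·ro = roooro, …
Continuing: rooororooo · roooro gives term 6.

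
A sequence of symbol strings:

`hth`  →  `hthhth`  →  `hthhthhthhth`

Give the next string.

s(k+1) = s(k)·s(k) — each term doubles the last.
Doubling hthhthhthhth:

hthhthhthhthhthhthhthhth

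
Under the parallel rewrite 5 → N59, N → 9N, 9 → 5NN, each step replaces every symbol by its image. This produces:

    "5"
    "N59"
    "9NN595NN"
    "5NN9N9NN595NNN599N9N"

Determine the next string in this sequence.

N599N9N5NN9N5NN9N9NN595NNN599N9N9NN595NN5NN9N5NN9N

Applying the rule to each of the 20 symbols of 5NN9N9NN595NNN599N9N gives the pieces N59 9N 9N 5NN 9N 5NN 9N 9N N59 5NN N59 9N 9N 9N N59 5NN 5NN 9N 5NN 9N, which concatenate to the answer.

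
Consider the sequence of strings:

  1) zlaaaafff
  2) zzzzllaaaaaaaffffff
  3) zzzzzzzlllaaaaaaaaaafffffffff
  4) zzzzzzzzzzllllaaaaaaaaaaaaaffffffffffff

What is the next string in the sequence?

zzzzzzzzzzzzzlllllaaaaaaaaaaaaaaaafffffffffffffff

Reading off run lengths: z runs 1, 4, 7, 10; l runs 1, 2, 3, 4; a runs 4, 7, 10, 13; f runs 3, 6, 9, 12 — each is linear in n (n = 1, 2, …).
Setting n = 5 gives 13, 5, 16, 15 characters in each block.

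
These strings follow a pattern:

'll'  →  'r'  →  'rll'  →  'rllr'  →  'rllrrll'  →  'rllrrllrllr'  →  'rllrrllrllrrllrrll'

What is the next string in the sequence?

rllrrllrllrrllrrllrllrrllrllr

This is a Fibonacci-style word recurrence s(k) = s(k−1)·s(k−2): e.g. r·ll = rll.
The next term joins rllrrllrllrrllrrll and rllrrllrllr.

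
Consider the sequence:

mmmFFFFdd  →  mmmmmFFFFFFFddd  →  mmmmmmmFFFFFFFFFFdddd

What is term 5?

mmmmmmmmmmmFFFFFFFFFFFFFFFFdddddd

Each string has the form m^{2n+1} F^{3n+1} d^{n+1} (n = 1, 2, …).
For term 5, n = 5, so the run lengths are 11, 16, 6.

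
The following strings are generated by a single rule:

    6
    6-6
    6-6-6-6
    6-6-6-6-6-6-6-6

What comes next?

Each string is two copies of the previous one joined by '-'.
One more doubling of 6-6-6-6-6-6-6-6 gives the answer.

6-6-6-6-6-6-6-6-6-6-6-6-6-6-6-6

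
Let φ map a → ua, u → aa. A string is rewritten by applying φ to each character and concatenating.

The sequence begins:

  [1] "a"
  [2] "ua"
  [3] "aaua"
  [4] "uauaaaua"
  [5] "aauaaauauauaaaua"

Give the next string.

Rewriting the 16 symbols of aauaaauauauaaaua one by one yields ua ua aa ua ua ua aa ua aa ua aa ua ua ua aa ua; concatenated:

uauaaauauauaaauaaauaaauauauaaaua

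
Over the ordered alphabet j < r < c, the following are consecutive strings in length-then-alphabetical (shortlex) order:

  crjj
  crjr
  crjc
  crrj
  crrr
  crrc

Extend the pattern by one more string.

Treat crrc as a base-3 numeral over the given alphabet and add one, carrying through any trailing c's.

crcj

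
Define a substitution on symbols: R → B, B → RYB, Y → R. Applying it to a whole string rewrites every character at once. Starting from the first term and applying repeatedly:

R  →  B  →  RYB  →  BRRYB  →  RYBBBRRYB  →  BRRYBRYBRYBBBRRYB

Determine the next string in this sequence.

RYBBBRRYBBRRYBBRRYBRYBRYBBBRRYB

Applying the rule to each of the 17 symbols of BRRYBRYBRYBBBRRYB gives the pieces RYB B B R RYB B R RYB B R RYB RYB RYB B B R RYB, which concatenate to the answer.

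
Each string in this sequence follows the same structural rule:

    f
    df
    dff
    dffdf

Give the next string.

Each term (from the third on) is the previous term followed by the one before it: term 3 = df·f = dff.
The next term joins dffdf and dff.

dffdfdff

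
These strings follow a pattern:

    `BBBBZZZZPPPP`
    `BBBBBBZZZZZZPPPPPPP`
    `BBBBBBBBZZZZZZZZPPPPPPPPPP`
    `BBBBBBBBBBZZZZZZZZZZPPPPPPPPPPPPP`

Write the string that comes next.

BBBBBBBBBBBBZZZZZZZZZZZZPPPPPPPPPPPPPPPP

Term n consists of 2n B's, followed by 2n Z's, followed by 3n-2 P's, where the shown terms are n = 2, 3, 4, 5.
At n = 6 the blocks have lengths 12, 12, 16.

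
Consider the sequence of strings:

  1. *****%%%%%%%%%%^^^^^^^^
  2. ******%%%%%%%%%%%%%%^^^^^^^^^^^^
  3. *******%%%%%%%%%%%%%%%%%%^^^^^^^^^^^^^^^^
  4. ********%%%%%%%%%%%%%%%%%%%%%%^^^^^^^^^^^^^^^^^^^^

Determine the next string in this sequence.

Reading off run lengths: * runs 5, 6, 7, 8; % runs 10, 14, 18, 22; ^ runs 8, 12, 16, 20 — each is linear in n, where the shown terms are n = 2, 3, 4, 5.
For the next term, n = 6, so the run lengths are 9, 26, 24.

*********%%%%%%%%%%%%%%%%%%%%%%%%%%^^^^^^^^^^^^^^^^^^^^^^^^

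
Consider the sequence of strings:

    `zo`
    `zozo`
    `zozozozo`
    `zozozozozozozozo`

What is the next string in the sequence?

s(k+1) = s(k)·s(k) — each term doubles the last.
One more doubling of zozozozozozozozo gives the answer.

zozozozozozozozozozozozozozozozo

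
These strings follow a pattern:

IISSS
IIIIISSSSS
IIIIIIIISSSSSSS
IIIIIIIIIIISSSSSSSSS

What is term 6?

The n-th term is 3n-1 I's then 2n+1 S's (n = 1, 2, …).
Setting n = 6 gives 17, 13 characters in each block.

IIIIIIIIIIIIIIIIISSSSSSSSSSSSS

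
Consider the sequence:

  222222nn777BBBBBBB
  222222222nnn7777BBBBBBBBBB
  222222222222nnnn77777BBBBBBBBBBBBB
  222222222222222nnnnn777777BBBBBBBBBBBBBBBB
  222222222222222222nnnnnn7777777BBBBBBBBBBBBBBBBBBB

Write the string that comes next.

Each string has the form 2^{3n} n^{n} 7^{n+1} B^{3n+1}, where the shown terms are n = 2, 3, 4, 5, 6.
For the next term, n = 7, so the run lengths are 21, 7, 8, 22.

222222222222222222222nnnnnnn77777777BBBBBBBBBBBBBBBBBBBBBB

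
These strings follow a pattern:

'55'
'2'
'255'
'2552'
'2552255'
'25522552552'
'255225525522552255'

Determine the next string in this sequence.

25522552552255225525522552552

Each term (from the third on) is the previous term followed by the one before it: term 3 = 2·55 = 255.
Continuing: 255225525522552255 · 25522552552 gives term 8.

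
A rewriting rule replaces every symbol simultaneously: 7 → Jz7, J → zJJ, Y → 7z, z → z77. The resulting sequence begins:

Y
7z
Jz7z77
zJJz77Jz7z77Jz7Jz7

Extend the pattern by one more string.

Rewriting the 18 symbols of zJJz77Jz7z77Jz7Jz7 one by one yields z77 zJJ zJJ z77 Jz7 Jz7 zJJ z77 Jz7 z77 Jz7 Jz7 zJJ z77 Jz7 zJJ z77 Jz7; concatenated:

z77zJJzJJz77Jz7Jz7zJJz77Jz7z77Jz7Jz7zJJz77Jz7zJJz77Jz7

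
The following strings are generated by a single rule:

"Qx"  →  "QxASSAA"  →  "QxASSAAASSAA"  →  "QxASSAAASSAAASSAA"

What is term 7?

Each term is the previous one with ASSAA appended.
From QxASSAAASSAAASSAA, 3 further steps: QxASSAAASSAAASSAA → QxASSAAASSAAASSAAASSAA → QxASSAAASSAAASSAAASSAAASSAA → (answer).

QxASSAAASSAAASSAAASSAAASSAAASSAA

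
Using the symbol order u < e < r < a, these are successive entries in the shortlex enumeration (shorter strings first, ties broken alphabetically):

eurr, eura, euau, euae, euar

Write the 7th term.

eeuu

Stepping forward 2 times from euar: euar → euaa, then the target.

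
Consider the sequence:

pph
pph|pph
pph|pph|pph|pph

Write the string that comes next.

pph|pph|pph|pph|pph|pph|pph|pph

Each string is two copies of the previous one joined by '|'.
So the next term is two copies of pph|pph|pph|pph with '|' between the halves.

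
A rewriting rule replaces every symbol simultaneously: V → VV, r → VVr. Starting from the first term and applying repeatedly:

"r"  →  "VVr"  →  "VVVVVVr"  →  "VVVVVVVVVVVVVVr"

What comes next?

φ(VVVVVVVVVVVVVVr) expands symbol-by-symbol to VV VV VV VV VV VV VV VV VV VV VV VV VV VV VVr; joining the 15 pieces gives the next term.

VVVVVVVVVVVVVVVVVVVVVVVVVVVVVVr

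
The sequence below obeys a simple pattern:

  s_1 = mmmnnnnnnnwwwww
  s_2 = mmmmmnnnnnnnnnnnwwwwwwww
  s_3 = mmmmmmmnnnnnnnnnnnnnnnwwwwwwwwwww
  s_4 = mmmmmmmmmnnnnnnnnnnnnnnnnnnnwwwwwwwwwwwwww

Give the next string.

mmmmmmmmmmmnnnnnnnnnnnnnnnnnnnnnnnwwwwwwwwwwwwwwwww

Each string has the form m^{2n+1} n^{4n+3} w^{3n+2} (n = 1, 2, …).
For the next term, n = 5, so the run lengths are 11, 23, 17.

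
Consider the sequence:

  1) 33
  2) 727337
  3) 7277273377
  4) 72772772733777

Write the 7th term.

72772772772772772733777777

s(k+1) = 727·s(k)·7, so each term gains 727 as a prefix and 7 as a suffix.
From 72772772733777, 3 further steps: 72772772733777 → 727727727727337777 → 7277277277277273377777 → (answer).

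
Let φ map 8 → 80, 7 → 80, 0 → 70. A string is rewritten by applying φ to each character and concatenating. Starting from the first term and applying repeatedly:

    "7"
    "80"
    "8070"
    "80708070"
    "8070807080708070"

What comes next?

80708070807080708070807080708070

Applying the rule to each of the 16 symbols of 8070807080708070 gives the pieces 80 70 80 70 80 70 80 70 80 70 80 70 80 70 80 70, which concatenate to the answer.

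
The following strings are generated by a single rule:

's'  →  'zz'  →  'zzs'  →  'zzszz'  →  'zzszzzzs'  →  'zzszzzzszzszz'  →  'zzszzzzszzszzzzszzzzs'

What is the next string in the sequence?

zzszzzzszzszzzzszzzzszzszzzzszzszz

From term 3 onward, concatenate the last term with the second-to-last: zz·s = zzs, zzs·zz = zzszz, …
The next term joins zzszzzzszzszzzzszzzzs and zzszzzzszzszz.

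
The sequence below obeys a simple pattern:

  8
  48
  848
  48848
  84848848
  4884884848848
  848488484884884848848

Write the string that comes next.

4884884848848848488484884884848848

This is a Fibonacci-style word recurrence s(k) = s(k−2)·s(k−1): e.g. 8·48 = 848.
So term 8 is 4884884848848·848488484884884848848.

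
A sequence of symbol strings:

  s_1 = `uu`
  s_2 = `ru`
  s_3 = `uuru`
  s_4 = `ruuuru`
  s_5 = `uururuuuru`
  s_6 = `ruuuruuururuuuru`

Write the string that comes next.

Each term (from the third on) is the two preceding terms concatenated in order: term 3 = uu·ru = uuru.
So term 7 is uururuuuru·ruuuruuururuuuru.

uururuuururuuuruuururuuuru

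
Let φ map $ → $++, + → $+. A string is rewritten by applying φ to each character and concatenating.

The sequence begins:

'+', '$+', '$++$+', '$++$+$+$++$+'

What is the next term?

Expanding $++$+$+$++$+: $→$++, +→$+, +→$+, $→$++, +→$+, $→$++, +→$+, $→$++, +→$+, +→$+, $→$++, +→$+. Concatenated: $++ $+ $+ $++ $+ $++ $+ $++ $+ $+ $++ $+.

$++$+$+$++$+$++$+$++$+$+$++$+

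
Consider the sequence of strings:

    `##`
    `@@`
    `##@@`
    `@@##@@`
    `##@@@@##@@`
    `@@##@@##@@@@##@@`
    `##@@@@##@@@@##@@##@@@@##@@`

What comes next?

Each term (from the third on) is the two preceding terms concatenated in order: term 3 = ##·@@ = ##@@.
So term 8 is @@##@@##@@@@##@@·##@@@@##@@@@##@@##@@@@##@@.

@@##@@##@@@@##@@##@@@@##@@@@##@@##@@@@##@@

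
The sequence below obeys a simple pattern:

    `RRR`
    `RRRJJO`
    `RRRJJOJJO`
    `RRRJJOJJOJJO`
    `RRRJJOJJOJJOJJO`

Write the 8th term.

RRRJJOJJOJJOJJOJJOJJOJJO

Every step adds JJO to the end: s(k+1) = s(k)·JJO.
From RRRJJOJJOJJOJJO, 3 further steps: RRRJJOJJOJJOJJO → RRRJJOJJOJJOJJOJJO → RRRJJOJJOJJOJJOJJOJJO → (answer).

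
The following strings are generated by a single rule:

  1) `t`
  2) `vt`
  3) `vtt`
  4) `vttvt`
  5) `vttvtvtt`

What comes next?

vttvtvttvttvt

This is a Fibonacci-style word recurrence s(k) = s(k−1)·s(k−2): e.g. vt·t = vtt.
Continuing: vttvtvtt · vttvt gives term 6.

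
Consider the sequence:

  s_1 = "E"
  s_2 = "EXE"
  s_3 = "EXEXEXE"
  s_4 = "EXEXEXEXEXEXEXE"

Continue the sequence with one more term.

EXEXEXEXEXEXEXEXEXEXEXEXEXEXEXE

Every step duplicates the string with 'X' between the halves.
One more doubling of EXEXEXEXEXEXEXE gives the answer.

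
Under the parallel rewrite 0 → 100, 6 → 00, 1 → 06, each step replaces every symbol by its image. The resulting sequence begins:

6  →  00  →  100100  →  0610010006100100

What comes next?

Applying the rule to each of the 16 symbols of 0610010006100100 gives the pieces 100 00 06 100 100 06 100 100 100 00 06 100 100 06 100 100, which concatenate to the answer.

100000610010006100100100000610010006100100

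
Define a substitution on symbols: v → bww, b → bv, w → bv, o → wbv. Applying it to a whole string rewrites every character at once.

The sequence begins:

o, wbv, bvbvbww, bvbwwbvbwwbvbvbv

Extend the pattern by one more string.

bvbwwbvbvbvbvbwwbvbvbvbvbwwbvbwwbvbww

Replace each of the 16 characters of bvbwwbvbwwbvbvbv in place — bv bww bv bv bv bv bww bv bv bv bv bww bv bww bv bww — and concatenate.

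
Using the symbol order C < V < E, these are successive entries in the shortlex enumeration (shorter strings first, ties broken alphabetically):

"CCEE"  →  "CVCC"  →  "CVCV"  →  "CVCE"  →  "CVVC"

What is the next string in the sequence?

CVVV

The successor of CVVC increments the rightmost position that isn't already E and resets every position after it to C.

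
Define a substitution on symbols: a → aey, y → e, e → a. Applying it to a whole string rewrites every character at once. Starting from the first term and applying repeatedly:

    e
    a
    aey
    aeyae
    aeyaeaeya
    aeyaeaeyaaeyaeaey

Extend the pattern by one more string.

aeyaeaeyaaeyaeaeyaeyaeaeyaaeyae

Applying the rule to each of the 17 symbols of aeyaeaeyaaeyaeaey gives the pieces aey a e aey a aey a e aey aey a e aey a aey a e, which concatenate to the answer.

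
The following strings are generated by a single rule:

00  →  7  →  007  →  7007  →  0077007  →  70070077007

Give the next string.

From term 3 onward, concatenate the second-to-last term with the last: 00·7 = 007, 7·007 = 7007, …
So term 7 is 0077007·70070077007.

007700770070077007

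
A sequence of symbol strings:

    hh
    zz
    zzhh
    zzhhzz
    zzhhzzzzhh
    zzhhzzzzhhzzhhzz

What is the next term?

zzhhzzzzhhzzhhzzzzhhzzzzhh

From term 3 onward, concatenate the last term with the second-to-last: zz·hh = zzhh, zzhh·zz = zzhhzz, …
Continuing: zzhhzzzzhhzzhhzz · zzhhzzzzhh gives term 7.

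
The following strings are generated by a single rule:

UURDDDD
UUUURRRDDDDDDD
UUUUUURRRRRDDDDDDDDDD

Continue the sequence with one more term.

Reading off run lengths: U runs 2, 4, 6; R runs 1, 3, 5; D runs 4, 7, 10 — each is linear in n (n = 1, 2, …).
Setting n = 4 gives 8, 7, 13 characters in each block.

UUUUUUUURRRRRRRDDDDDDDDDDDDD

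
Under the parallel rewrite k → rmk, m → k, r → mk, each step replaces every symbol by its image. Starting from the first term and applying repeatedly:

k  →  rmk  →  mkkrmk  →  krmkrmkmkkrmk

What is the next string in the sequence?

rmkmkkrmkmkkrmkkrmkrmkmkkrmk

φ(krmkrmkmkkrmk) expands symbol-by-symbol to rmk mk k rmk mk k rmk k rmk rmk mk k rmk; joining the 13 pieces gives the next term.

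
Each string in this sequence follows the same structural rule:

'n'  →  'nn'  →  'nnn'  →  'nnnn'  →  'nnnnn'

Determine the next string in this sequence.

nnnnnn

Every step adds n to the end: s(k+1) = s(k)·n.
So the next term is nnnnn·n.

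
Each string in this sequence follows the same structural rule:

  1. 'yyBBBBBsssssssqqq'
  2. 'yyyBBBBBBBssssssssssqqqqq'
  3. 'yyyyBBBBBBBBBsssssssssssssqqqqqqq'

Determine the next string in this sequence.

Each string has the form y^{n} B^{2n+1} s^{3n+1} q^{2n-1}, where the shown terms are n = 2, 3, 4.
Setting n = 5 gives 5, 11, 16, 9 characters in each block.

yyyyyBBBBBBBBBBBssssssssssssssssqqqqqqqqq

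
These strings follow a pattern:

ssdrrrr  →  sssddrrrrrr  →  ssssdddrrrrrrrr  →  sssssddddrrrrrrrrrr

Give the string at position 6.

sssssssddddddrrrrrrrrrrrrrr

The n-th term is n s's then n-1 d's then 2n r's, where the shown terms are n = 2, 3, 4, 5.
Setting n = 7 gives 7, 6, 14 characters in each block.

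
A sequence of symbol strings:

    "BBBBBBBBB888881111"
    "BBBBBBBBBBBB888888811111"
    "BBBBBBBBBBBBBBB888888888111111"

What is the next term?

Reading off run lengths: B runs 9, 12, 15; 8 runs 5, 7, 9; 1 runs 4, 5, 6 — each is linear in n, where the shown terms are n = 3, 4, 5.
At n = 6 the blocks have lengths 18, 11, 7.

BBBBBBBBBBBBBBBBBB888888888881111111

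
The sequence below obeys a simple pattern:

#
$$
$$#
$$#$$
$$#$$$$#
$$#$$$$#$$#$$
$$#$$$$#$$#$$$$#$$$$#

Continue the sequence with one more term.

This is a Fibonacci-style word recurrence s(k) = s(k−1)·s(k−2): e.g. $$·# = $$#.
Continuing: $$#$$$$#$$#$$$$#$$$$# · $$#$$$$#$$#$$ gives term 8.

$$#$$$$#$$#$$$$#$$$$#$$#$$$$#$$#$$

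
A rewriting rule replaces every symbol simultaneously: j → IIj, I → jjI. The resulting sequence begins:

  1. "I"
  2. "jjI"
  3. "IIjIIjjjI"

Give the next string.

Rewriting each symbol of IIjIIjjjI: I→jjI, I→jjI, j→IIj, I→jjI, I→jjI, j→IIj, j→IIj, j→IIj, I→jjI, which concatenates to jjI jjI IIj jjI jjI IIj IIj IIj jjI.

jjIjjIIIjjjIjjIIIjIIjIIjjjI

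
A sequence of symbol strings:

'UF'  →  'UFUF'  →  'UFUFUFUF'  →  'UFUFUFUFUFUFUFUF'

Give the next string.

UFUFUFUFUFUFUFUFUFUFUFUFUFUFUFUF

Each string is two copies of the previous one concatenated.
So the next term is two copies of UFUFUFUFUFUFUFUF.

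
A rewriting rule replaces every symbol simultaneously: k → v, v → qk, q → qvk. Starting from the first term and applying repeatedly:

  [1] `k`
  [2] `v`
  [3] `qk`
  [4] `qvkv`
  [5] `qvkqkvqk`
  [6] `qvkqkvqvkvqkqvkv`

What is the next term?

qvkqkvqvkvqkqvkqkvqkqvkvqvkqkvqk

Replace each of the 16 characters of qvkqkvqvkvqkqvkv in place — qvk qk v qvk v qk qvk qk v qk qvk v qvk qk v qk — and concatenate.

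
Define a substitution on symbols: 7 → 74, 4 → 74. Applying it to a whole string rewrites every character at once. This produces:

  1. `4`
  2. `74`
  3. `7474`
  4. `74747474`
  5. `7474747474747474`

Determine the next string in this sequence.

φ(7474747474747474) expands symbol-by-symbol to 74 74 74 74 74 74 74 74 74 74 74 74 74 74 74 74; joining the 16 pieces gives the next term.

74747474747474747474747474747474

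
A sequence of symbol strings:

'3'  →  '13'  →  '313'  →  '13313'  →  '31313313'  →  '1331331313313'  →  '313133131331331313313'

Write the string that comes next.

From term 3 onward, concatenate the second-to-last term with the last: 3·13 = 313, 13·313 = 13313, …
So term 8 is 1331331313313·313133131331331313313.

1331331313313313133131331331313313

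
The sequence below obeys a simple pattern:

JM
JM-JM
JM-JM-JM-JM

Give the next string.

s(k+1) = s(k)·-·s(k) — each term doubles the last with '-' between the halves.
One more doubling of JM-JM-JM-JM gives the answer.

JM-JM-JM-JM-JM-JM-JM-JM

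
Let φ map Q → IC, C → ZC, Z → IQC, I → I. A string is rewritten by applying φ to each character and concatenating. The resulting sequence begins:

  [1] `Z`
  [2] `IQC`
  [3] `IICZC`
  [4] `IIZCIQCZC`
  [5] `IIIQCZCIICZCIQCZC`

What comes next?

φ(IIIQCZCIICZCIQCZC) expands symbol-by-symbol to I I I IC ZC IQC ZC I I ZC IQC ZC I IC ZC IQC ZC; joining the 17 pieces gives the next term.

IIIICZCIQCZCIIZCIQCZCIICZCIQCZC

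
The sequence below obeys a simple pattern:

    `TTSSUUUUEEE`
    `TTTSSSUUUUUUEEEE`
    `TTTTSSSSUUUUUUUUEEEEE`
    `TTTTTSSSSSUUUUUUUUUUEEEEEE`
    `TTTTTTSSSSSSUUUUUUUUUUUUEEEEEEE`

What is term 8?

The n-th term is n T's then n S's then 2n U's then n+1 E's, where the shown terms are n = 2, 3, 4, 5, 6.
At n = 9 the blocks have lengths 9, 9, 18, 10.

TTTTTTTTTSSSSSSSSSUUUUUUUUUUUUUUUUUUEEEEEEEEEE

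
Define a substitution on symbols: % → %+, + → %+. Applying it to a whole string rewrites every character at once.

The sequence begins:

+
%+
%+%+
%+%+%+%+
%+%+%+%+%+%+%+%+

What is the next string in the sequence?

Rewriting the 16 symbols of %+%+%+%+%+%+%+%+ one by one yields %+ %+ %+ %+ %+ %+ %+ %+ %+ %+ %+ %+ %+ %+ %+ %+; concatenated:

%+%+%+%+%+%+%+%+%+%+%+%+%+%+%+%+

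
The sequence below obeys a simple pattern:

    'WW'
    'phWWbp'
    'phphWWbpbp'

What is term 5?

phphphphWWbpbpbpbp

Every step adds ph to the front and bp to the end of the previous string.
From phphWWbpbp, 2 further steps: phphWWbpbp → phphphWWbpbpbp → (answer).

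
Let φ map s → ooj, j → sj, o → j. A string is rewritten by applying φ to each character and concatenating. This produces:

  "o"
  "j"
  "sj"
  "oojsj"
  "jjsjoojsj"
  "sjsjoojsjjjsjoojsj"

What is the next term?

oojsjoojsjjjsjoojsjsjsjoojsjjjsjoojsj

φ(sjsjoojsjjjsjoojsj) expands symbol-by-symbol to ooj sj ooj sj j j sj ooj sj sj sj ooj sj j j sj ooj sj; joining the 18 pieces gives the next term.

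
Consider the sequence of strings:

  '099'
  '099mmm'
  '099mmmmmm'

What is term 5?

Every step adds mmm to the end: s(k+1) = s(k)·mmm.
From 099mmmmmm, 2 further steps: 099mmmmmm → 099mmmmmmmmm → (answer).

099mmmmmmmmmmmm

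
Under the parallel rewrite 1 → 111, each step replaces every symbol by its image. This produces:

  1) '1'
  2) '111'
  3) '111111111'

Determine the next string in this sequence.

Rewriting each symbol of 111111111: 1→111, 1→111, 1→111, 1→111, 1→111, 1→111, 1→111, 1→111, 1→111, which concatenates to 111 111 111 111 111 111 111 111 111.

111111111111111111111111111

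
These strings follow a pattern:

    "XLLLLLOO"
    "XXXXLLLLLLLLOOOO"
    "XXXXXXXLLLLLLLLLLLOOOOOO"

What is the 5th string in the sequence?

XXXXXXXXXXXXXLLLLLLLLLLLLLLLLLOOOOOOOOOO

Term n consists of 3n-2 X's, followed by 3n+2 L's, followed by 2n O's (n = 1, 2, …).
Setting n = 5 gives 13, 17, 10 characters in each block.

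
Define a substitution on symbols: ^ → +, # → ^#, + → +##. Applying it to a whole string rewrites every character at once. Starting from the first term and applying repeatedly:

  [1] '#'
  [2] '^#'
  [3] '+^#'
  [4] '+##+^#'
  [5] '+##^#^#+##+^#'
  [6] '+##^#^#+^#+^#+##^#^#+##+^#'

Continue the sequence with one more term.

+##^#^#+^#+^#+##+^#+##+^#+##^#^#+^#+^#+##^#^#+##+^#

φ(+##^#^#+^#+^#+##^#^#+##+^#) expands symbol-by-symbol to +## ^# ^# + ^# + ^# +## + ^# +## + ^# +## ^# ^# + ^# + ^# +## ^# ^# +## + ^#; joining the 26 pieces gives the next term.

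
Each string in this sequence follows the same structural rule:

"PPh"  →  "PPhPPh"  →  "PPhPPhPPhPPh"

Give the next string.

Each string is two copies of the previous one concatenated.
Doubling PPhPPhPPhPPh:

PPhPPhPPhPPhPPhPPhPPhPPh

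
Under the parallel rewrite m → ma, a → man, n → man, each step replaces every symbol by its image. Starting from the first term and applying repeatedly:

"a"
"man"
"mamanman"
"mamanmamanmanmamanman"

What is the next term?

Rewriting the 21 symbols of mamanmamanmanmamanman one by one yields ma man ma man man ma man ma man man ma man man ma man ma man man ma man man; concatenated:

mamanmamanmanmamanmamanmanmamanmanmamanmamanmanmamanman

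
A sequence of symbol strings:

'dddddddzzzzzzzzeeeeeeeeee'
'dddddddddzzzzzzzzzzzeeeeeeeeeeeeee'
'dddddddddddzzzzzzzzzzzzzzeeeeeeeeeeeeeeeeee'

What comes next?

dddddddddddddzzzzzzzzzzzzzzzzzeeeeeeeeeeeeeeeeeeeeee

The n-th term is 2n+1 d's then 3n-1 z's then 4n-2 e's, where the shown terms are n = 3, 4, 5.
At n = 6 the blocks have lengths 13, 17, 22.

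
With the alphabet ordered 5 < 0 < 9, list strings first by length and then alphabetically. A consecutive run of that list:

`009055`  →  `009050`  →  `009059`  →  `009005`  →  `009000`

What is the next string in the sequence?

The successor of 009000 increments the rightmost position that isn't already 9 and resets every position after it to 5.

009009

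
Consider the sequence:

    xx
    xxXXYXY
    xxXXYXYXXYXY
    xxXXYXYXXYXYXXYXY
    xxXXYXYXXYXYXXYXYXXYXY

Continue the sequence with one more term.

Every step adds XXYXY to the end: s(k+1) = s(k)·XXYXY.
Applying this once more to xxXXYXYXXYXYXXYXYXXYXY:

xxXXYXYXXYXYXXYXYXXYXYXXYXY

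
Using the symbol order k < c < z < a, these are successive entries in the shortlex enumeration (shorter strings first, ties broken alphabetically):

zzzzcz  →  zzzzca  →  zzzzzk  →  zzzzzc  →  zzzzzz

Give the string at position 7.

zzzzak

Stepping forward 2 times from zzzzzz: zzzzzz → zzzzza, then the target.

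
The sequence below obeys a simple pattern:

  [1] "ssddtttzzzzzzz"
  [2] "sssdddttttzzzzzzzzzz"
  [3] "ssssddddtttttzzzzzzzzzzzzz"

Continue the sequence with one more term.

sssssdddddttttttzzzzzzzzzzzzzzzz

Reading off run lengths: s runs 2, 3, 4; d runs 2, 3, 4; t runs 3, 4, 5; z runs 7, 10, 13 — each is linear in n, where the shown terms are n = 2, 3, 4.
Setting n = 5 gives 5, 5, 6, 16 characters in each block.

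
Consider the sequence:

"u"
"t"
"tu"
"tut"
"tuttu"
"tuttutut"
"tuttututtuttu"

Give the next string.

tuttututtuttututtutut

From term 3 onward, concatenate the last term with the second-to-last: t·u = tu, tu·t = tut, …
The next term joins tuttututtuttu and tuttutut.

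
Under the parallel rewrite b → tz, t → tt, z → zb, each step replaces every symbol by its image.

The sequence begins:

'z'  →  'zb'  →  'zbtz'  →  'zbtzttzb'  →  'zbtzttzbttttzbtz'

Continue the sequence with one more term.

φ(zbtzttzbttttzbtz) expands symbol-by-symbol to zb tz tt zb tt tt zb tz tt tt tt tt zb tz tt zb; joining the 16 pieces gives the next term.

zbtzttzbttttzbtzttttttttzbtzttzb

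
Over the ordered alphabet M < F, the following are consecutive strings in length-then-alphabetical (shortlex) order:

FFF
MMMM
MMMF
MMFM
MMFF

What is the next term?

Find the rightmost character of MMFF below F, bump it to the next letter, and reset everything to its right to M.

MFMM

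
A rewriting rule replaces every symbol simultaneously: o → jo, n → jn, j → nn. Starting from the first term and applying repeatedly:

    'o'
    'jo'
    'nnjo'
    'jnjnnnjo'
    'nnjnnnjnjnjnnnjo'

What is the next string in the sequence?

Applying the rule to each of the 16 symbols of nnjnnnjnjnjnnnjo gives the pieces jn jn nn jn jn jn nn jn nn jn nn jn jn jn nn jo, which concatenate to the answer.

jnjnnnjnjnjnnnjnnnjnnnjnjnjnnnjo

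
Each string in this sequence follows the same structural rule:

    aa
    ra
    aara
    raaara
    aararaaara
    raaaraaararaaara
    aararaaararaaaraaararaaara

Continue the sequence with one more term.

raaaraaararaaaraaararaaararaaaraaararaaara

This is a Fibonacci-style word recurrence s(k) = s(k−2)·s(k−1): e.g. aa·ra = aara.
The next term joins raaaraaararaaara and aararaaararaaaraaararaaara.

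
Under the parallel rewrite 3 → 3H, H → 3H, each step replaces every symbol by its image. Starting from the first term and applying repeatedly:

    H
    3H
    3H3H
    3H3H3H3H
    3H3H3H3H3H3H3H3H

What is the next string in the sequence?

Rewriting the 16 symbols of 3H3H3H3H3H3H3H3H one by one yields 3H 3H 3H 3H 3H 3H 3H 3H 3H 3H 3H 3H 3H 3H 3H 3H; concatenated:

3H3H3H3H3H3H3H3H3H3H3H3H3H3H3H3H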